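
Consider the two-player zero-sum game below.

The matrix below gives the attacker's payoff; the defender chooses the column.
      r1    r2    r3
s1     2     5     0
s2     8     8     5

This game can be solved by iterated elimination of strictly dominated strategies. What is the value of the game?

5

Column r1 is strictly dominated by r3 for the defender (0<2, 5<8); eliminate r1.
Row s1 is strictly dominated by row s2 (8>5, 5>0); eliminate s1.
Column r2 is strictly dominated by r3 for the defender (5<8); eliminate r2.
Only (s2, r3) remains, with payoff 5.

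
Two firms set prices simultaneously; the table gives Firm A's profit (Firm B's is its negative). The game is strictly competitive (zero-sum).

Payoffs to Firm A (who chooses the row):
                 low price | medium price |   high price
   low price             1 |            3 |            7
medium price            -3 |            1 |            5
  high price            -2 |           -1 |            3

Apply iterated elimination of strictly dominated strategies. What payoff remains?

1

Column high price is strictly dominated by low price for Firm B (1<7, -3<5, -2<3); eliminate high price.
Column medium price is strictly dominated by low price for Firm B (1<3, -3<1, -2<-1); eliminate medium price.
Row medium price is strictly dominated by row low price (1>-3); eliminate medium price.
Row high price is strictly dominated by row low price (1>-2); eliminate high price.
Only (low price, low price) remains, with payoff 1.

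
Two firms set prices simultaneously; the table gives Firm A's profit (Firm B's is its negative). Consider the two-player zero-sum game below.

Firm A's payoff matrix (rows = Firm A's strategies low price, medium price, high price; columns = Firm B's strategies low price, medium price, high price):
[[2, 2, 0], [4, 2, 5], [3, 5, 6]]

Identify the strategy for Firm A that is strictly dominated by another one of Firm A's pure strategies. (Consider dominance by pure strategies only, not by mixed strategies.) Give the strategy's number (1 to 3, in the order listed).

Compare low price with high price: 3 > 2, 5 > 2, 6 > 0.
So high price strictly dominates low price for Firm A; low price is strictly dominated.

1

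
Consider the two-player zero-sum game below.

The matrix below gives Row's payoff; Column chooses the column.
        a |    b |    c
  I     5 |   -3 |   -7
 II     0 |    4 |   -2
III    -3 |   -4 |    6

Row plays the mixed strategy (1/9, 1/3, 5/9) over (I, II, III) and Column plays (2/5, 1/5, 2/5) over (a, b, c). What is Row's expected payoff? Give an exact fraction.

1/15

Against (2/5, 1/5, 2/5), each row's expected payoff is I: -7/5; II: 0; III: 2/5.
Taking the (1/9, 1/3, 5/9)-weighted average: (1/9)·(-7/5) + (1/3)·(0) + (5/9)·(2/5) = 1/15.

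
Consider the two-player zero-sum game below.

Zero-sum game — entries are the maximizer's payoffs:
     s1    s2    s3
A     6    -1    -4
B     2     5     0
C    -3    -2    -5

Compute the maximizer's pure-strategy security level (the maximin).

0

The worst-case payoff for each row is A: -4, B: 0, C: -5.
The best of these is 0.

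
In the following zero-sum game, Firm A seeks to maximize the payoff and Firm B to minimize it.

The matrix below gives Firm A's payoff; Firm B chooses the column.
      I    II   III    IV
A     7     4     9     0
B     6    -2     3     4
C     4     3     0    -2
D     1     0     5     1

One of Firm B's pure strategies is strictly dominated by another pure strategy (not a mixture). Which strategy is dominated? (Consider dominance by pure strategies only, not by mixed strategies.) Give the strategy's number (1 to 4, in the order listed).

1

Firm B prefers columns that give Firm A less. Compare I with II: 4 < 7, -2 < 6, 3 < 4, 0 < 1.
So II strictly dominates I for Firm B; I is strictly dominated.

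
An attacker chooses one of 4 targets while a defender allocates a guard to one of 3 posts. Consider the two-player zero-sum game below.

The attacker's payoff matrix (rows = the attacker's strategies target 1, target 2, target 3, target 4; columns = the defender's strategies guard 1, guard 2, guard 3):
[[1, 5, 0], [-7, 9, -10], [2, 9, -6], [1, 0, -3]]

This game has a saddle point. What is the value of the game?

Row minima: 0, -10, -6, -3 → the attacker's maximin is 0.
Column maxima: 2, 9, 0 → the defender's minimax is 0.
They coincide at (target 1, guard 3), so the value is 0.

0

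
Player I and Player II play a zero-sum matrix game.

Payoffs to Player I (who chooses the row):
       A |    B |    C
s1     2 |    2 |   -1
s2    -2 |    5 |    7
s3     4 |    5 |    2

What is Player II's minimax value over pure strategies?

4

The worst case (largest entry) in each column is A: 4, B: 5, C: 7.
The best (smallest) of these is 4.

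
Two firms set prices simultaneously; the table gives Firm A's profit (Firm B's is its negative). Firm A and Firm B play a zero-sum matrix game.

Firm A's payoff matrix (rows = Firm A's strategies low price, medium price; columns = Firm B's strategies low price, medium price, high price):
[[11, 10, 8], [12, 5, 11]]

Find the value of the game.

Column low price is strictly dominated by high price for Firm B (it gives Firm A more in every row).
The remaining 2×2 game on (low price, medium price) × (medium price, high price) has no saddle point. Let Firm A play low price with probability p; indifference gives 10p + 5(1−p) = 8p + 11(1−p), so p = 3/4.
Similarly Firm B's optimal q on medium price is 3/8, and the value is 10·(3/8) + (8)·(5/8) = 35/4.

35/4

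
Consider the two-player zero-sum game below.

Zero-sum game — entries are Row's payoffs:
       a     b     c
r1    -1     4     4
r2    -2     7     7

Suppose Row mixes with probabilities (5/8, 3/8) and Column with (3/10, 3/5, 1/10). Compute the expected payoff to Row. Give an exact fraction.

Against (3/10, 3/5, 1/10), each row's expected payoff is r1: 5/2; r2: 43/10.
Taking the (5/8, 3/8)-weighted average: (5/8)·(5/2) + (3/8)·(43/10) = 127/40.

127/40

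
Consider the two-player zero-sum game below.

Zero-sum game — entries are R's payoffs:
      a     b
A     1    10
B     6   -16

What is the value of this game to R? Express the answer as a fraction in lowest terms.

Row minima are 1 and -16, so R's maximin is 1; column maxima are 6 and 10, so C's minimax is 6. These differ, so the equilibrium is in mixed strategies.
Let R play A with probability p. C is indifferent when p + 6(1−p) = 10p − 16(1−p), giving p = 22/31.
Let C play a with probability q. R is indifferent when q + 10(1−q) = 6q − 16(1−q), giving q = 26/31.
The value is 1·(26/31) + (10)·(5/31) = 76/31.

76/31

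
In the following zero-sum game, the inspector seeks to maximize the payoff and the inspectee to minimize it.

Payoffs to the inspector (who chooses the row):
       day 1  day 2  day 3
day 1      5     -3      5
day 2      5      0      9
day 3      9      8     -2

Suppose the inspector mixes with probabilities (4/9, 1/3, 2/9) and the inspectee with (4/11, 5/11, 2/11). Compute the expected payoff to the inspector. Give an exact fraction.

Against (4/11, 5/11, 2/11), each row's expected payoff is day 1: 15/11; day 2: 38/11; day 3: 72/11.
Taking the (4/9, 1/3, 2/9)-weighted average: (4/9)·(15/11) + (1/3)·(38/11) + (2/9)·(72/11) = 106/33.

106/33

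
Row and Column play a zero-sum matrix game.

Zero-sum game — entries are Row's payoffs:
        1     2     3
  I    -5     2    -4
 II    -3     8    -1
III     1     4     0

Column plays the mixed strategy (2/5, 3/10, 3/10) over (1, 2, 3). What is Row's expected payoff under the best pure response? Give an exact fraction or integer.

8/5

I: (-5)·(2/5) + (2)·(3/10) + (-4)·(3/10) = -13/5.
II: (-3)·(2/5) + (8)·(3/10) + (-1)·(3/10) = 9/10.
III: (1)·(2/5) + (4)·(3/10) + (0)·(3/10) = 8/5.
The best pure response is III with expected payoff 8/5.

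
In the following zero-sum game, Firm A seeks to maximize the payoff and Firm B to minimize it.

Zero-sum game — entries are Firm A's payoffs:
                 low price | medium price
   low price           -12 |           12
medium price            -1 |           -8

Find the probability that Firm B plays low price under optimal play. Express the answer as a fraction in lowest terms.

Row minima are -12 and -8, so Firm A's maximin is -8; column maxima are -1 and 12, so Firm B's minimax is -1. These differ, so the equilibrium is in mixed strategies.
Let Firm B play low price with probability q. Firm A is indifferent when −12q + 12(1−q) = −q − 8(1−q), giving q = 20/31.

20/31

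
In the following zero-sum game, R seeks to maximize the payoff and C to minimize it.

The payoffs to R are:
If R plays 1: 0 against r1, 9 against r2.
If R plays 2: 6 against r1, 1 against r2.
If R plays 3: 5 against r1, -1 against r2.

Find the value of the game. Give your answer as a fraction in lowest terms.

27/7

Row 3 is strictly dominated by row 2, so R never plays it.
The remaining 2×2 game on (1, 2) × (r1, r2) has no saddle point. Let R play 1 with probability p; indifference gives 6(1−p) = 9p + (1−p), so p = 5/14.
Similarly C's optimal q on r1 is 4/7, and the value is 0·(4/7) + (9)·(3/7) = 27/7.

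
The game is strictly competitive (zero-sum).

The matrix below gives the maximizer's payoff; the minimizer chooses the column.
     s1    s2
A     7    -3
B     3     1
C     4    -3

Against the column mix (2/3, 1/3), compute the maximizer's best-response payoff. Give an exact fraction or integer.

11/3

A: (7)·(2/3) + (-3)·(1/3) = 11/3.
B: (3)·(2/3) + (1)·(1/3) = 7/3.
C: (4)·(2/3) + (-3)·(1/3) = 5/3.
The best pure response is A with expected payoff 11/3.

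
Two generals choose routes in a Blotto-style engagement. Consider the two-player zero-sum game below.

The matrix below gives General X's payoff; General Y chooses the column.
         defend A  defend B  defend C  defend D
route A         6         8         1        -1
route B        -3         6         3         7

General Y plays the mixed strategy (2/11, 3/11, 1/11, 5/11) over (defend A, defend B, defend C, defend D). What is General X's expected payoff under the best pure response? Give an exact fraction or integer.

50/11

route A: (6)·(2/11) + (8)·(3/11) + (1)·(1/11) + (-1)·(5/11) = 32/11.
route B: (-3)·(2/11) + (6)·(3/11) + (3)·(1/11) + (7)·(5/11) = 50/11.
The best pure response is route B with expected payoff 50/11.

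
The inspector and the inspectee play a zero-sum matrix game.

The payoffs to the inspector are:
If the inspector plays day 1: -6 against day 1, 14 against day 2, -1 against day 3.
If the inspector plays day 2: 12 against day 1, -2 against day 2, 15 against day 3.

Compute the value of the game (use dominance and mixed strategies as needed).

Column day 3 is strictly dominated by day 1 for the inspectee (it gives the inspector more in every row).
The remaining 2×2 game on (day 1, day 2) × (day 1, day 2) has no saddle point. Let the inspector play day 1 with probability p; indifference gives −6p + 12(1−p) = 14p − 2(1−p), so p = 7/17.
Similarly the inspectee's optimal q on day 1 is 8/17, and the value is -6·(8/17) + (14)·(9/17) = 78/17.

78/17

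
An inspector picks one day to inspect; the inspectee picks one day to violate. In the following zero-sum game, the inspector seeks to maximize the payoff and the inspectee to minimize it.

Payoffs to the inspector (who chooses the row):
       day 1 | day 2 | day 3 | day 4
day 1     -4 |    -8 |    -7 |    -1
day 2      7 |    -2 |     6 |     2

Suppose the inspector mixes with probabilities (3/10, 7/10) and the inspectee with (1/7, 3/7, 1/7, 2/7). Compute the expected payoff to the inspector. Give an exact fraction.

-17/35

Against (1/7, 3/7, 1/7, 2/7), each row's expected payoff is day 1: -37/7; day 2: 11/7.
Taking the (3/10, 7/10)-weighted average: (3/10)·(-37/7) + (7/10)·(11/7) = -17/35.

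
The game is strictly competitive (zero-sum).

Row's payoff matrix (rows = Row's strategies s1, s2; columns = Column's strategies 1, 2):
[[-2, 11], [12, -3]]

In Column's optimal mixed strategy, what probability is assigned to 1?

Row minima are -2 and -3, so Row's maximin is -2; column maxima are 12 and 11, so Column's minimax is 11. These differ, so the equilibrium is in mixed strategies.
Let Column play 1 with probability q. Row is indifferent when −2q + 11(1−q) = 12q − 3(1−q), giving q = 1/2.

1/2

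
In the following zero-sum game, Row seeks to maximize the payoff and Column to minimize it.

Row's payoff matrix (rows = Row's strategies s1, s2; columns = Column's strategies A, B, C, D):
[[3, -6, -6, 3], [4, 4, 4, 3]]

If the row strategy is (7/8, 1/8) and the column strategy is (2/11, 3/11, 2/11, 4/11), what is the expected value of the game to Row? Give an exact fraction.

-1/2

Against (2/11, 3/11, 2/11, 4/11), each row's expected payoff is s1: -12/11; s2: 40/11.
Taking the (7/8, 1/8)-weighted average: (7/8)·(-12/11) + (1/8)·(40/11) = -1/2.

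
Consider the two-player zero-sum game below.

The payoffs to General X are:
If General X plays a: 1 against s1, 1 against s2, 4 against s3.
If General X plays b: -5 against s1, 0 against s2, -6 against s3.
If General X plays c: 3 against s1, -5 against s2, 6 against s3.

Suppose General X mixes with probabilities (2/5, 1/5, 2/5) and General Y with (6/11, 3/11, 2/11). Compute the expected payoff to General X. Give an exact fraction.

Against (6/11, 3/11, 2/11), each row's expected payoff is a: 17/11; b: -42/11; c: 15/11.
Taking the (2/5, 1/5, 2/5)-weighted average: (2/5)·(17/11) + (1/5)·(-42/11) + (2/5)·(15/11) = 2/5.

2/5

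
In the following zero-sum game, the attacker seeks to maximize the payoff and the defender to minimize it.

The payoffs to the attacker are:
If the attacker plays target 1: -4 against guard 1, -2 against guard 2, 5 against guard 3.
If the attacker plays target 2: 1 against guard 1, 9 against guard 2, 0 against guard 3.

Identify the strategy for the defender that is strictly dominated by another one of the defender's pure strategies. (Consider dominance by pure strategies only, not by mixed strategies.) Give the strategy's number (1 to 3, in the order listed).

The defender prefers columns that give the attacker less. Compare guard 2 with guard 1: -4 < -2, 1 < 9.
So guard 1 strictly dominates guard 2 for the defender; guard 2 is strictly dominated.

2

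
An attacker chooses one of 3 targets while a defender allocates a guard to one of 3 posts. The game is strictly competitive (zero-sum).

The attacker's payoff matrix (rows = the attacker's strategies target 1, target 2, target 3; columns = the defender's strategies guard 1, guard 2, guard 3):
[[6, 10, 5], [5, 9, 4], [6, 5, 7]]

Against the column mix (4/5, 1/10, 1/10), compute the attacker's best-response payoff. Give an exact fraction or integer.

63/10

target 1: (6)·(4/5) + (10)·(1/10) + (5)·(1/10) = 63/10.
target 2: (5)·(4/5) + (9)·(1/10) + (4)·(1/10) = 53/10.
target 3: (6)·(4/5) + (5)·(1/10) + (7)·(1/10) = 6.
The best pure response is target 1 with expected payoff 63/10.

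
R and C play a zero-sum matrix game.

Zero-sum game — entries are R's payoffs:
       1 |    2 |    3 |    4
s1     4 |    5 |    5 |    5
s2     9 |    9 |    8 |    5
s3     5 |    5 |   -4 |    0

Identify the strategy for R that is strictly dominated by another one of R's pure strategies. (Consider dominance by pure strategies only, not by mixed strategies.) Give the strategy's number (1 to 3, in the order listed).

Compare s3 with s2: 9 > 5, 9 > 5, 8 > -4, 5 > 0.
So s2 strictly dominates s3 for R; s3 is strictly dominated.

3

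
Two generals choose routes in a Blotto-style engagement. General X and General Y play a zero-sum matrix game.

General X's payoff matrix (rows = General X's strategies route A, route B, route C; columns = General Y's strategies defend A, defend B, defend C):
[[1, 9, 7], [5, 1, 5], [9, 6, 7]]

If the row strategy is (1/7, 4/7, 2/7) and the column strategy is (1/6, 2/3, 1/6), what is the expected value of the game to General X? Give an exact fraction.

Against (1/6, 2/3, 1/6), each row's expected payoff is route A: 22/3; route B: 7/3; route C: 20/3.
Taking the (1/7, 4/7, 2/7)-weighted average: (1/7)·(22/3) + (4/7)·(7/3) + (2/7)·(20/3) = 30/7.

30/7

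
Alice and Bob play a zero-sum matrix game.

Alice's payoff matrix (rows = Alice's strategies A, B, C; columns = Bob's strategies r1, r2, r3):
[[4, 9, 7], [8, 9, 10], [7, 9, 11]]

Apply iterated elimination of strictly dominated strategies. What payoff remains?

Column r2 is strictly dominated by r1 for Bob (4<9, 8<9, 7<9); eliminate r2.
Column r3 is strictly dominated by r1 for Bob (4<7, 8<10, 7<11); eliminate r3.
Row A is strictly dominated by row B (8>4); eliminate A.
Row C is strictly dominated by row B (8>7); eliminate C.
Only (B, r1) remains, with payoff 8.

8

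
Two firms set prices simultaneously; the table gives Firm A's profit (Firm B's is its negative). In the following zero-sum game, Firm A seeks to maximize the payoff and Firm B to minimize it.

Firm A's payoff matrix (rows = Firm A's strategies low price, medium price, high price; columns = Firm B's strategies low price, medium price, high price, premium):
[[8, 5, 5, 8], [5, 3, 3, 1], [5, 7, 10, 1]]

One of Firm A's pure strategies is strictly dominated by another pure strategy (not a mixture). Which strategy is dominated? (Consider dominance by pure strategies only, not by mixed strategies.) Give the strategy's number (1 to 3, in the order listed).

2

Compare medium price with low price: 8 > 5, 5 > 3, 5 > 3, 8 > 1.
So low price strictly dominates medium price for Firm A; medium price is strictly dominated.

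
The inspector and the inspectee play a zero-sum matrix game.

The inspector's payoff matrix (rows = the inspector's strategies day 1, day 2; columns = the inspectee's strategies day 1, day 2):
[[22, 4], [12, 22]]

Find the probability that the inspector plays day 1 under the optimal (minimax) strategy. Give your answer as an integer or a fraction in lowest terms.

5/14

Row minima are 4 and 12, so the inspector's maximin is 12; column maxima are 22 and 22, so the inspectee's minimax is 22. These differ, so the equilibrium is in mixed strategies.
Let the inspector play day 1 with probability p. The inspectee is indifferent when 22p + 12(1−p) = 4p + 22(1−p), giving p = 5/14.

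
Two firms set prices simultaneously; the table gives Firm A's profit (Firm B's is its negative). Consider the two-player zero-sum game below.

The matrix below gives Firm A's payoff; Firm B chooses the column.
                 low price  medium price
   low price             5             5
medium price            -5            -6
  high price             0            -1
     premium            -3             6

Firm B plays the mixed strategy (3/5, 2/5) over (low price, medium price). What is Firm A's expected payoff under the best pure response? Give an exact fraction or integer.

low price: (5)·(3/5) + (5)·(2/5) = 5.
medium price: (-5)·(3/5) + (-6)·(2/5) = -27/5.
high price: (0)·(3/5) + (-1)·(2/5) = -2/5.
premium: (-3)·(3/5) + (6)·(2/5) = 3/5.
The best pure response is low price with expected payoff 5.

5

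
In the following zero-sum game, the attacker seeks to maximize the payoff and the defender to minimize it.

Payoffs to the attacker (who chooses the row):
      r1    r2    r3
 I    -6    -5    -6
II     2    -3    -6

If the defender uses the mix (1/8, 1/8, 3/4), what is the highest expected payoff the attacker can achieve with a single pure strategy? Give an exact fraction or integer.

I: (-6)·(1/8) + (-5)·(1/8) + (-6)·(3/4) = -47/8.
II: (2)·(1/8) + (-3)·(1/8) + (-6)·(3/4) = -37/8.
The best pure response is II with expected payoff -37/8.

-37/8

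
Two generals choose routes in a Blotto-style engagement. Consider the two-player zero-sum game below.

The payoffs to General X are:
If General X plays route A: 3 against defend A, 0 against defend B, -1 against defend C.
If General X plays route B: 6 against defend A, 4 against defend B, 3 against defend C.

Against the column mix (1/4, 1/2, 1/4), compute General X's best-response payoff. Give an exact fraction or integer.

17/4

route A: (3)·(1/4) + (0)·(1/2) + (-1)·(1/4) = 1/2.
route B: (6)·(1/4) + (4)·(1/2) + (3)·(1/4) = 17/4.
The best pure response is route B with expected payoff 17/4.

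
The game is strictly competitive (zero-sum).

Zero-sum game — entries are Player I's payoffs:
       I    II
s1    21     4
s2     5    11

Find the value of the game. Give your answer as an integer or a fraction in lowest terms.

Row minima are 4 and 5, so Player I's maximin is 5; column maxima are 21 and 11, so Player II's minimax is 11. These differ, so the equilibrium is in mixed strategies.
Let Player I play s1 with probability p. Player II is indifferent when 21p + 5(1−p) = 4p + 11(1−p), giving p = 6/23.
Let Player II play I with probability q. Player I is indifferent when 21q + 4(1−q) = 5q + 11(1−q), giving q = 7/23.
The value is 21·(7/23) + (4)·(16/23) = 211/23.

211/23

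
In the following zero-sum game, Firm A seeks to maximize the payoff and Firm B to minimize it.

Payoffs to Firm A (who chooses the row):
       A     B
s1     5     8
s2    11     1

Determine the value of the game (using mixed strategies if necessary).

83/13

Row minima are 5 and 1, so Firm A's maximin is 5; column maxima are 11 and 8, so Firm B's minimax is 8. These differ, so the equilibrium is in mixed strategies.
Let Firm A play s1 with probability p. Firm B is indifferent when 5p + 11(1−p) = 8p + (1−p), giving p = 10/13.
Let Firm B play A with probability q. Firm A is indifferent when 5q + 8(1−q) = 11q + (1−q), giving q = 7/13.
The value is 5·(7/13) + (8)·(6/13) = 83/13.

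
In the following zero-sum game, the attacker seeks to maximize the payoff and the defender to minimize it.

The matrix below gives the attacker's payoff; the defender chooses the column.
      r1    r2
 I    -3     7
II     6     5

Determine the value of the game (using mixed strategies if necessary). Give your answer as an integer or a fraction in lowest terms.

Row minima are -3 and 5, so the attacker's maximin is 5; column maxima are 6 and 7, so the defender's minimax is 6. These differ, so the equilibrium is in mixed strategies.
Let the attacker play I with probability p. The defender is indifferent when −3p + 6(1−p) = 7p + 5(1−p), giving p = 1/11.
Let the defender play r1 with probability q. The attacker is indifferent when −3q + 7(1−q) = 6q + 5(1−q), giving q = 2/11.
The value is -3·(2/11) + (7)·(9/11) = 57/11.

57/11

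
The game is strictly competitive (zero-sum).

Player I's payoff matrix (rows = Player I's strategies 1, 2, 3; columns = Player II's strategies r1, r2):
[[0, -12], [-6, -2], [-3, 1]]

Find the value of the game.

Row 2 is strictly dominated by row 3, so Player I never plays it.
The remaining 2×2 game on (1, 3) × (r1, r2) has no saddle point. Let Player I play 1 with probability p; indifference gives −3(1−p) = −12p + (1−p), so p = 1/4.
Similarly Player II's optimal q on r1 is 13/16, and the value is 0·(13/16) + (-12)·(3/16) = -9/4.

-9/4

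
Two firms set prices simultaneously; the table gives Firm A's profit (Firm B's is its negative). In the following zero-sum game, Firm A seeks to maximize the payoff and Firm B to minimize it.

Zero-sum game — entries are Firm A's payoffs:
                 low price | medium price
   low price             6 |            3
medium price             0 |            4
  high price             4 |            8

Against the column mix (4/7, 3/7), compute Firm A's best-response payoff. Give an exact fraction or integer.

40/7

low price: (6)·(4/7) + (3)·(3/7) = 33/7.
medium price: (0)·(4/7) + (4)·(3/7) = 12/7.
high price: (4)·(4/7) + (8)·(3/7) = 40/7.
The best pure response is high price with expected payoff 40/7.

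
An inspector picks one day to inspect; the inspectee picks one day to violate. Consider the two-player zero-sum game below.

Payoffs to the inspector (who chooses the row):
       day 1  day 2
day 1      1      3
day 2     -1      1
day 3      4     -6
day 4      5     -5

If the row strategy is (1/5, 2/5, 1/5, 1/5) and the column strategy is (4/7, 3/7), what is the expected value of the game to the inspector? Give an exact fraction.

Against (4/7, 3/7), each row's expected payoff is day 1: 13/7; day 2: -1/7; day 3: -2/7; day 4: 5/7.
Taking the (1/5, 2/5, 1/5, 1/5)-weighted average: (1/5)·(13/7) + (2/5)·(-1/7) + (1/5)·(-2/7) + (1/5)·(5/7) = 2/5.

2/5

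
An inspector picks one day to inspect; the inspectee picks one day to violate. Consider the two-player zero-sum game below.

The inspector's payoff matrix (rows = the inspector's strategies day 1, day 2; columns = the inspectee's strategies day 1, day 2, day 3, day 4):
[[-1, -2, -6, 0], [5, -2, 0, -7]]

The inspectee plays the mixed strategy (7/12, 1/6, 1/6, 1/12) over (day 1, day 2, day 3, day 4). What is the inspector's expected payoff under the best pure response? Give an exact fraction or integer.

day 1: (-1)·(7/12) + (-2)·(1/6) + (-6)·(1/6) + (0)·(1/12) = -23/12.
day 2: (5)·(7/12) + (-2)·(1/6) + (0)·(1/6) + (-7)·(1/12) = 2.
The best pure response is day 2 with expected payoff 2.

2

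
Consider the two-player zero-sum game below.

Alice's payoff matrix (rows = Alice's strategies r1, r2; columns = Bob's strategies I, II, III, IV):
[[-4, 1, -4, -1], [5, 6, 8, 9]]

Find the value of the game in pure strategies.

Row minima: -4, 5 → Alice's maximin is 5.
Column maxima: 5, 6, 8, 9 → Bob's minimax is 5.
They coincide at (r2, I), so the value is 5.

5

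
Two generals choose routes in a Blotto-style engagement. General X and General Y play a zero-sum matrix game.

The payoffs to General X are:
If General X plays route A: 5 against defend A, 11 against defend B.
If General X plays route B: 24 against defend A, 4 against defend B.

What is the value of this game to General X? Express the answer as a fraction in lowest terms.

122/13

Row minima are 5 and 4, so General X's maximin is 5; column maxima are 24 and 11, so General Y's minimax is 11. These differ, so the equilibrium is in mixed strategies.
Let General X play route A with probability p. General Y is indifferent when 5p + 24(1−p) = 11p + 4(1−p), giving p = 10/13.
Let General Y play defend A with probability q. General X is indifferent when 5q + 11(1−q) = 24q + 4(1−q), giving q = 7/26.
The value is 5·(7/26) + (11)·(19/26) = 122/13.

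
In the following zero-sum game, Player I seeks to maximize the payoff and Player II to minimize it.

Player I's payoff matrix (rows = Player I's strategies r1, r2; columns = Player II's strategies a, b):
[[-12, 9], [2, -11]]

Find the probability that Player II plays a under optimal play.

Row minima are -12 and -11, so Player I's maximin is -11; column maxima are 2 and 9, so Player II's minimax is 2. These differ, so the equilibrium is in mixed strategies.
Let Player II play a with probability q. Player I is indifferent when −12q + 9(1−q) = 2q − 11(1−q), giving q = 10/17.

10/17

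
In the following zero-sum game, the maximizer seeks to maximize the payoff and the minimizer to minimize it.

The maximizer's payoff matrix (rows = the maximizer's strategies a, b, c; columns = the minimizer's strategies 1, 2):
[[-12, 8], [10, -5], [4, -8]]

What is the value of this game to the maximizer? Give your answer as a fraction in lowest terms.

4/7

Row c is strictly dominated by row b, so the maximizer never plays it.
The remaining 2×2 game on (a, b) × (1, 2) has no saddle point. Let the maximizer play a with probability p; indifference gives −12p + 10(1−p) = 8p − 5(1−p), so p = 3/7.
Similarly the minimizer's optimal q on 1 is 13/35, and the value is -12·(13/35) + (8)·(22/35) = 4/7.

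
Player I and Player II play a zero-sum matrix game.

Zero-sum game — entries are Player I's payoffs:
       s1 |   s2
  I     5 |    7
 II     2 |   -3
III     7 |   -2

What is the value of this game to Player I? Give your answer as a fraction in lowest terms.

59/11

Row II is strictly dominated by row III, so Player I never plays it.
The remaining 2×2 game on (I, III) × (s1, s2) has no saddle point. Let Player I play I with probability p; indifference gives 5p + 7(1−p) = 7p − 2(1−p), so p = 9/11.
Similarly Player II's optimal q on s1 is 9/11, and the value is 5·(9/11) + (7)·(2/11) = 59/11.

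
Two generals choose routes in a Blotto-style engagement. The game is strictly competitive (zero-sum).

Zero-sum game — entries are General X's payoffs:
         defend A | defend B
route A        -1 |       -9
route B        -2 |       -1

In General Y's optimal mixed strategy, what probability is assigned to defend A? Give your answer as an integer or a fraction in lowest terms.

8/9

Row minima are -9 and -2, so General X's maximin is -2; column maxima are -1 and -1, so General Y's minimax is -1. These differ, so the equilibrium is in mixed strategies.
Let General Y play defend A with probability q. General X is indifferent when −q − 9(1−q) = −2q − (1−q), giving q = 8/9.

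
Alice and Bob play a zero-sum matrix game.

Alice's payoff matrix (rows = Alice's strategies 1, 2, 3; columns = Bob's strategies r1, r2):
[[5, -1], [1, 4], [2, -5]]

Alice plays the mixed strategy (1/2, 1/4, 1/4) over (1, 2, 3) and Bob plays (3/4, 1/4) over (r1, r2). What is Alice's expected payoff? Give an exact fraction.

Against (3/4, 1/4), each row's expected payoff is 1: 7/2; 2: 7/4; 3: 1/4.
Taking the (1/2, 1/4, 1/4)-weighted average: (1/2)·(7/2) + (1/4)·(7/4) + (1/4)·(1/4) = 9/4.

9/4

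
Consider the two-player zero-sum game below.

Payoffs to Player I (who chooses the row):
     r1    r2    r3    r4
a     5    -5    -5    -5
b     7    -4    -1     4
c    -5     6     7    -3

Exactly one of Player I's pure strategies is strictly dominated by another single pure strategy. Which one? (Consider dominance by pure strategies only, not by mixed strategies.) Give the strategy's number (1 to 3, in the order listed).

1

Compare a with b: 7 > 5, -4 > -5, -1 > -5, 4 > -5.
So b strictly dominates a for Player I; a is strictly dominated.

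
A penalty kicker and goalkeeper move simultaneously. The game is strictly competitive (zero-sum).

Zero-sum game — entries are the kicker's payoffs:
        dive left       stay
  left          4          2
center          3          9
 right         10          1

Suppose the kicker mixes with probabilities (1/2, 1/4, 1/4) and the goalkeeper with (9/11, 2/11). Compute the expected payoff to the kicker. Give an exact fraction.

Against (9/11, 2/11), each row's expected payoff is left: 40/11; center: 45/11; right: 92/11.
Taking the (1/2, 1/4, 1/4)-weighted average: (1/2)·(40/11) + (1/4)·(45/11) + (1/4)·(92/11) = 217/44.

217/44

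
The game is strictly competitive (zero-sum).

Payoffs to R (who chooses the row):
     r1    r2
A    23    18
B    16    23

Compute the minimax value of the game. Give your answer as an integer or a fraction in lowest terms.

Row minima are 18 and 16, so R's maximin is 18; column maxima are 23 and 23, so C's minimax is 23. These differ, so the equilibrium is in mixed strategies.
Let R play A with probability p. C is indifferent when 23p + 16(1−p) = 18p + 23(1−p), giving p = 7/12.
Let C play r1 with probability q. R is indifferent when 23q + 18(1−q) = 16q + 23(1−q), giving q = 5/12.
The value is 23·(5/12) + (18)·(7/12) = 241/12.

241/12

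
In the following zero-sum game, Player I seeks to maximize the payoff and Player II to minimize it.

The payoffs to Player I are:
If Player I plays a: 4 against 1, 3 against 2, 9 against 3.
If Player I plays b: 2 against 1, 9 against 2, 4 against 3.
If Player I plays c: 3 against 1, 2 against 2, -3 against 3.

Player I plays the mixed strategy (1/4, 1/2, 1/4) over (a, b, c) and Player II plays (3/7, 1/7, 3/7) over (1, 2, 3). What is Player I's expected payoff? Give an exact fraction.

7/2

Against (3/7, 1/7, 3/7), each row's expected payoff is a: 6; b: 27/7; c: 2/7.
Taking the (1/4, 1/2, 1/4)-weighted average: (1/4)·(6) + (1/2)·(27/7) + (1/4)·(2/7) = 7/2.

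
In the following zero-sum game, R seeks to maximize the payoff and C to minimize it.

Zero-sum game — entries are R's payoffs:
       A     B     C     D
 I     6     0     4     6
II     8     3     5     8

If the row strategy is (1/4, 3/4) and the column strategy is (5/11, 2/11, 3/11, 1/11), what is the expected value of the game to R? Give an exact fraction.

Against (5/11, 2/11, 3/11, 1/11), each row's expected payoff is I: 48/11; II: 69/11.
Taking the (1/4, 3/4)-weighted average: (1/4)·(48/11) + (3/4)·(69/11) = 255/44.

255/44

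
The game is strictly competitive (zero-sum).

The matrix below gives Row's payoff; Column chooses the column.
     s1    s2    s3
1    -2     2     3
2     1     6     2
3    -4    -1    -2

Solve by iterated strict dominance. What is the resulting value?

Column s3 is strictly dominated by s1 for Column (-2<3, 1<2, -4<-2); eliminate s3.
Column s2 is strictly dominated by s1 for Column (-2<2, 1<6, -4<-1); eliminate s2.
Row 3 is strictly dominated by row 1 (-2>-4); eliminate 3.
Row 1 is strictly dominated by row 2 (1>-2); eliminate 1.
Only (2, s1) remains, with payoff 1.

1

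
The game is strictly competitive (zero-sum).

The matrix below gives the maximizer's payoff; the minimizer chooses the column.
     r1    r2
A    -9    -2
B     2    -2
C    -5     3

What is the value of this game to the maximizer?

-1/3

Row A is strictly dominated by row C, so the maximizer never plays it.
The remaining 2×2 game on (B, C) × (r1, r2) has no saddle point. Let the maximizer play B with probability p; indifference gives 2p − 5(1−p) = −2p + 3(1−p), so p = 2/3.
Similarly the minimizer's optimal q on r1 is 5/12, and the value is 2·(5/12) + (-2)·(7/12) = -1/3.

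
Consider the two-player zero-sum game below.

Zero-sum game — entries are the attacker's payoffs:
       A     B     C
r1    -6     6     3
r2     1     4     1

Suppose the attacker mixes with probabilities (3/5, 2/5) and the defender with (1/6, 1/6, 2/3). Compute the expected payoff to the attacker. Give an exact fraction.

9/5

Against (1/6, 1/6, 2/3), each row's expected payoff is r1: 2; r2: 3/2.
Taking the (3/5, 2/5)-weighted average: (3/5)·(2) + (2/5)·(3/2) = 9/5.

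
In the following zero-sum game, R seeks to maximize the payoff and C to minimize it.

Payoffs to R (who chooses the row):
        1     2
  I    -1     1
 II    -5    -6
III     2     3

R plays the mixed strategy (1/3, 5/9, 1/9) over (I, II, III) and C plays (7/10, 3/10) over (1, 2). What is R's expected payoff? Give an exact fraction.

-127/45

Against (7/10, 3/10), each row's expected payoff is I: -2/5; II: -53/10; III: 23/10.
Taking the (1/3, 5/9, 1/9)-weighted average: (1/3)·(-2/5) + (5/9)·(-53/10) + (1/9)·(23/10) = -127/45.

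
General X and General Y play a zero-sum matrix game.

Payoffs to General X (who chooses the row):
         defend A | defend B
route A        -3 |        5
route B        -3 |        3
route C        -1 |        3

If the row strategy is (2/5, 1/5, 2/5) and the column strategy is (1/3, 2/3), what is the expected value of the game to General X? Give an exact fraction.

9/5

Against (1/3, 2/3), each row's expected payoff is route A: 7/3; route B: 1; route C: 5/3.
Taking the (2/5, 1/5, 2/5)-weighted average: (2/5)·(7/3) + (1/5)·(1) + (2/5)·(5/3) = 9/5.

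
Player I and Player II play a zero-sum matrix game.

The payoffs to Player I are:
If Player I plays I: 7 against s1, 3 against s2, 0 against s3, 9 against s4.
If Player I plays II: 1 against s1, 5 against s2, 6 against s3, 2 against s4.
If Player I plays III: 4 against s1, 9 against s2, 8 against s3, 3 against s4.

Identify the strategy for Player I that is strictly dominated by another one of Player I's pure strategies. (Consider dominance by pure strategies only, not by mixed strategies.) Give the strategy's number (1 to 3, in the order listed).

Compare II with III: 4 > 1, 9 > 5, 8 > 6, 3 > 2.
So III strictly dominates II for Player I; II is strictly dominated.

2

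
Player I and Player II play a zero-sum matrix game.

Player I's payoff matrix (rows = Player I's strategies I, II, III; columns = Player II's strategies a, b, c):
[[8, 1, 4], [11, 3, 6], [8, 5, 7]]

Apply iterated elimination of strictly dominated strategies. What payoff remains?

Column c is strictly dominated by b for Player II (1<4, 3<6, 5<7); eliminate c.
Row I is strictly dominated by row II (11>8, 3>1); eliminate I.
Column a is strictly dominated by b for Player II (3<11, 5<8); eliminate a.
Row II is strictly dominated by row III (5>3); eliminate II.
Only (III, b) remains, with payoff 5.

5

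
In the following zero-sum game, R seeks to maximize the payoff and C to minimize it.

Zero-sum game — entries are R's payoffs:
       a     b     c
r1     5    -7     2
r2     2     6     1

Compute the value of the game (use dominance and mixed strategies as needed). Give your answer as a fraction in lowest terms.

19/14

Column a is strictly dominated by c for C (it gives R more in every row).
The remaining 2×2 game on (r1, r2) × (b, c) has no saddle point. Let R play r1 with probability p; indifference gives −7p + 6(1−p) = 2p + (1−p), so p = 5/14.
Similarly C's optimal q on b is 1/14, and the value is -7·(1/14) + (2)·(13/14) = 19/14.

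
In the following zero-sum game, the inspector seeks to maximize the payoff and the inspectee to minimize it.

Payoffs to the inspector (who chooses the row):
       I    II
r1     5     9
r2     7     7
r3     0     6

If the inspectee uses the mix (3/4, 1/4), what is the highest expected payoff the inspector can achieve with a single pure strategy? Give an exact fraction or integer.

r1: (5)·(3/4) + (9)·(1/4) = 6.
r2: (7)·(3/4) + (7)·(1/4) = 7.
r3: (0)·(3/4) + (6)·(1/4) = 3/2.
The best pure response is r2 with expected payoff 7.

7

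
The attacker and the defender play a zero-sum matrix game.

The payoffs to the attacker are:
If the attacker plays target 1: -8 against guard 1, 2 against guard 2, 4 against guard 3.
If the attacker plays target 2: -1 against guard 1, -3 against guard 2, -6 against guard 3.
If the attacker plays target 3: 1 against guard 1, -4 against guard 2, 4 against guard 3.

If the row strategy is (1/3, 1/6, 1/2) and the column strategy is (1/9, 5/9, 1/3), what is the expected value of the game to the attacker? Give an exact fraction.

-1/2

Against (1/9, 5/9, 1/3), each row's expected payoff is target 1: 14/9; target 2: -34/9; target 3: -7/9.
Taking the (1/3, 1/6, 1/2)-weighted average: (1/3)·(14/9) + (1/6)·(-34/9) + (1/2)·(-7/9) = -1/2.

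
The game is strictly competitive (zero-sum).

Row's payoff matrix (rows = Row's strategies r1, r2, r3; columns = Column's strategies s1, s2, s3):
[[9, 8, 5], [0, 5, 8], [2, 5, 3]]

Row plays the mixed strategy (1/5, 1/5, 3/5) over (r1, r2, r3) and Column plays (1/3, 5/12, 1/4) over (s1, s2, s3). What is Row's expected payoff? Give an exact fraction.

Against (1/3, 5/12, 1/4), each row's expected payoff is r1: 91/12; r2: 49/12; r3: 7/2.
Taking the (1/5, 1/5, 3/5)-weighted average: (1/5)·(91/12) + (1/5)·(49/12) + (3/5)·(7/2) = 133/30.

133/30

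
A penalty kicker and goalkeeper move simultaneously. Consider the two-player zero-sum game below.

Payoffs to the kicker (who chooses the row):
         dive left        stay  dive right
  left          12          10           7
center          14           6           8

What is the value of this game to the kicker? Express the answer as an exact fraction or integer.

Column dive left is strictly dominated by dive right for the goalkeeper (it gives the kicker more in every row).
The remaining 2×2 game on (left, center) × (stay, dive right) has no saddle point. Let the kicker play left with probability p; indifference gives 10p + 6(1−p) = 7p + 8(1−p), so p = 2/5.
Similarly the goalkeeper's optimal q on stay is 1/5, and the value is 10·(1/5) + (7)·(4/5) = 38/5.

38/5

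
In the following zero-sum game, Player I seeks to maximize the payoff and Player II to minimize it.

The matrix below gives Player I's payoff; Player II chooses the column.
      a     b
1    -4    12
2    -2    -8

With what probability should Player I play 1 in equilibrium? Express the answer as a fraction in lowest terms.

3/11

Row minima are -4 and -8, so Player I's maximin is -4; column maxima are -2 and 12, so Player II's minimax is -2. These differ, so the equilibrium is in mixed strategies.
Let Player I play 1 with probability p. Player II is indifferent when −4p − 2(1−p) = 12p − 8(1−p), giving p = 3/11.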